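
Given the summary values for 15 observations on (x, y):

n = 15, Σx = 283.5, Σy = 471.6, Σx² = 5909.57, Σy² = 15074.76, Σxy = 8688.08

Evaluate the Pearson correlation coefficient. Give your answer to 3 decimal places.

-0.609

r = (nΣxy − ΣxΣy) / √[(nΣx² − (Σx)²)(nΣy² − (Σy)²)]
Numerator: 15×8688.08 − 283.5×471.6 = -3377.4
Denominator: √[(88643.55 − 80372.25)(226121.4 − 222406.56)] = √[8271.3 × 3714.84] = 5543.1540
r = -3377.4 / 5543.1540 ≈ -0.609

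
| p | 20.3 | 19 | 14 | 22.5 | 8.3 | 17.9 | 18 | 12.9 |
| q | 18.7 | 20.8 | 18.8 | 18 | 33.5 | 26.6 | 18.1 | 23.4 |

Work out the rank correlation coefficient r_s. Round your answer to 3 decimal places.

-0.786

Rank p: 7, 6, 3, 8, 1, 4, 5, 2
Rank q: 3, 5, 4, 1, 8, 7, 2, 6
d = rank(p) − rank(q): 4, 1, -1, 7, -7, -3, 3, -4; Σd² = 150
ρ = 1 − 6Σd² / [n(n²−1)] = 1 − 6×150 / (8×63) = 1 − 900/504 ≈ -0.786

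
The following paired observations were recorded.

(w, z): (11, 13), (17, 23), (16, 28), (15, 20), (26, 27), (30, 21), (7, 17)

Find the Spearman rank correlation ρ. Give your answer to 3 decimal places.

0.643

Rank w: 2, 5, 4, 3, 6, 7, 1
Rank z: 1, 5, 7, 3, 6, 4, 2
d = rank(w) − rank(z): 1, 0, -3, 0, 0, 3, -1; Σd² = 20
ρ = 1 − 6Σd² / [n(n²−1)] = 1 − 6×20 / (7×48) = 1 − 120/336 ≈ 0.643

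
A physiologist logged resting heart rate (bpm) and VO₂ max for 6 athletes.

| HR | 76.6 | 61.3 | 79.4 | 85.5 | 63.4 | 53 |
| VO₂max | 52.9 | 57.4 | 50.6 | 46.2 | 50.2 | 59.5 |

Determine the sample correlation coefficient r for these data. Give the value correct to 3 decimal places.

n = 6, Σx = 419.2, Σy = 316.8, Σx² = 30068.42, Σy² = 16848.26, Σxy = 21874.68
nΣxy − ΣxΣy = 131248.08 − 132802.56 = -1554.48
nΣx² − (Σx)² = 180410.52 − 175728.64 = 4681.88; nΣy² − (Σy)² = 101089.56 − 100362.24 = 727.32
r = -1554.48 / √(4681.88 × 727.32) = -1554.48 / 1845.3252 ≈ -0.842

-0.842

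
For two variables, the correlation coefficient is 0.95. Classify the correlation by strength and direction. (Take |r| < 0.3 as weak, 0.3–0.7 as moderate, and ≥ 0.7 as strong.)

strong positive

r = 0.95 > 0 so the relationship is positive.
|r| = 0.95, which falls in the strong range.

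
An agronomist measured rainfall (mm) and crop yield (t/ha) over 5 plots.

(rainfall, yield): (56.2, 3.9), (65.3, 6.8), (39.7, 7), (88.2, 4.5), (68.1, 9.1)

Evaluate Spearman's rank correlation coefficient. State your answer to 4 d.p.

0.0000

Rank rainfall: 2, 3, 1, 5, 4
Rank yield: 1, 3, 4, 2, 5
d = rank(rainfall) − rank(yield): 1, 0, -3, 3, -1; Σd² = 20
ρ = 1 − 6Σd² / [n(n²−1)] = 1 − 6×20 / (5×24) = 1 − 120/120 ≈ 0.0000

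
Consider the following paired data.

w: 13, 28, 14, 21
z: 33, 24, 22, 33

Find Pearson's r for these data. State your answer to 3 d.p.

n = 4, Σw = 76, Σz = 112, Σw² = 1590, Σz² = 3238, Σwz = 2102
nΣwz − ΣwΣz = 8408 − 8512 = -104
nΣw² − (Σw)² = 6360 − 5776 = 584; nΣz² − (Σz)² = 12952 − 12544 = 408
r = -104 / √(584 × 408) = -104 / 488.1311 ≈ -0.213

-0.213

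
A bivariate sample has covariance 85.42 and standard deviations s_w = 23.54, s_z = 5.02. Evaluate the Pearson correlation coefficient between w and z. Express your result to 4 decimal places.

r = Cov(w,z) / (s_w · s_z) = 85.42 / (23.54 × 5.02)
  = 85.42 / 118.1708 ≈ 0.7229

0.7229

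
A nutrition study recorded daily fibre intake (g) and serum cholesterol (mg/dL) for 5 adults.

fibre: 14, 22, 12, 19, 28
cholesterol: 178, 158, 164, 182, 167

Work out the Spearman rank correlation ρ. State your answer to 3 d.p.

-0.100

Rank fibre: 2, 4, 1, 3, 5
Rank cholesterol: 4, 1, 2, 5, 3
d = rank(fibre) − rank(cholesterol): -2, 3, -1, -2, 2; Σd² = 22
ρ = 1 − 6Σd² / [n(n²−1)] = 1 − 6×22 / (5×24) = 1 − 132/120 ≈ -0.100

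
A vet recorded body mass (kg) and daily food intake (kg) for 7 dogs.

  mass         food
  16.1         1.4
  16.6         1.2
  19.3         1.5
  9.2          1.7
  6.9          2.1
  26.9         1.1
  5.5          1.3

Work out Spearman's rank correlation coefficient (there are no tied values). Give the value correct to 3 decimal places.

-0.500

Rank mass: 4, 5, 6, 3, 2, 7, 1
Rank food: 4, 2, 5, 6, 7, 1, 3
d = rank(mass) − rank(food): 0, 3, 1, -3, -5, 6, -2; Σd² = 84
ρ = 1 − 6Σd² / [n(n²−1)] = 1 − 6×84 / (7×48) = 1 − 504/336 ≈ -0.500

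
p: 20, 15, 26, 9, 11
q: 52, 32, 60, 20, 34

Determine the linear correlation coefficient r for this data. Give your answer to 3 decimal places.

0.956

n = 5, Σp = 81, Σq = 198, Σp² = 1503, Σq² = 8884, Σpq = 3634
nΣpq − ΣpΣq = 18170 − 16038 = 2132
nΣp² − (Σp)² = 7515 − 6561 = 954; nΣq² − (Σq)² = 44420 − 39204 = 5216
r = 2132 / √(954 × 5216) = 2132 / 2230.7093 ≈ 0.956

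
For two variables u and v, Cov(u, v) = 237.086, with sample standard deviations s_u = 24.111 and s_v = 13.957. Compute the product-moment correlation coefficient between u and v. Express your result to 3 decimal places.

r = Cov(u,v) / (s_u · s_v) = 237.086 / (24.111 × 13.957)
  = 237.086 / 336.5172 ≈ 0.705

0.705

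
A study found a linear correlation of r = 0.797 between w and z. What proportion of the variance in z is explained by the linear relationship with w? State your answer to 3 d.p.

0.635

r² = (0.797)² = 0.635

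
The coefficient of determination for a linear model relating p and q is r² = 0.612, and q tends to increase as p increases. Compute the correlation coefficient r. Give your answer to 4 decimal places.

0.7823

|r| = √0.612 = 0.7823
The association is positive, so r = 0.7823.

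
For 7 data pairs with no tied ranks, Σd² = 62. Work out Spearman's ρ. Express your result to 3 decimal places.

-0.107

ρ = 1 − 6Σd² / [n(n²−1)] = 1 − 6×62 / (7×48)
  = 1 − 372/336 = 1 − 1.1071 ≈ -0.107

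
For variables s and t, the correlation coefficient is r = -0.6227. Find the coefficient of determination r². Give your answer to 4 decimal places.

0.3878

r² = (-0.6227)² = 0.3878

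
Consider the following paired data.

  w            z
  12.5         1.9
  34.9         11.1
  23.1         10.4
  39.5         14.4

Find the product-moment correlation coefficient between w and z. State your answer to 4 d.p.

0.9303

n = 4, Σw = 110, Σz = 37.8, Σw² = 3468.12, Σz² = 442.34, Σwz = 1220.18
nΣwz − ΣwΣz = 4880.72 − 4158 = 722.72
nΣw² − (Σw)² = 13872.48 − 12100 = 1772.48; nΣz² − (Σz)² = 1769.36 − 1428.84 = 340.52
r = 722.72 / √(1772.48 × 340.52) = 722.72 / 776.8944 ≈ 0.9303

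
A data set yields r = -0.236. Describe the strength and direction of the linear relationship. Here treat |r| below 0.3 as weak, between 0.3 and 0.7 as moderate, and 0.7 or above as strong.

weak negative

r = -0.236 < 0 so the relationship is negative.
|r| = 0.236, which falls in the weak range.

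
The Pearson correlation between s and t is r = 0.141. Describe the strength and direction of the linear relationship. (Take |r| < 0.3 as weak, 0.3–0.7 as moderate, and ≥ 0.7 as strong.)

r = 0.141 > 0 so the relationship is positive.
|r| = 0.141, which falls in the weak range.

weak positive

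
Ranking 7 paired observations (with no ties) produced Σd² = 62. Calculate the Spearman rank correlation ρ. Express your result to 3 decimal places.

-0.107

ρ = 1 − 6Σd² / [n(n²−1)] = 1 − 6×62 / (7×48)
  = 1 − 372/336 = 1 − 1.1071 ≈ -0.107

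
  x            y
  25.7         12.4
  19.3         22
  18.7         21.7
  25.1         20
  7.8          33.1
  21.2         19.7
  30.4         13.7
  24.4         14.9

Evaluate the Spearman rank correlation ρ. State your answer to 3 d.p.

Rank x: 7, 3, 2, 6, 1, 4, 8, 5
Rank y: 1, 7, 6, 5, 8, 4, 2, 3
d = rank(x) − rank(y): 6, -4, -4, 1, -7, 0, 6, 2; Σd² = 158
ρ = 1 − 6Σd² / [n(n²−1)] = 1 − 6×158 / (8×63) = 1 − 948/504 ≈ -0.881

-0.881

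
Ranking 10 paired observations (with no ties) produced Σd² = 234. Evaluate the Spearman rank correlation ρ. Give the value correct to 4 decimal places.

-0.4182

ρ = 1 − 6Σd² / [n(n²−1)] = 1 − 6×234 / (10×99)
  = 1 − 1404/990 = 1 − 1.41818 ≈ -0.4182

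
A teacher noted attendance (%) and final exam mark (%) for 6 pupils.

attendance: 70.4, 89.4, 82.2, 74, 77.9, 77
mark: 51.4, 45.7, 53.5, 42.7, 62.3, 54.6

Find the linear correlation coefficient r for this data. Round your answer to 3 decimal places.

n = 6, Σx = 470.9, Σy = 310.2, Σx² = 37178.77, Σy² = 16278.44, Σxy = 24319.01
nΣxy − ΣxΣy = 145914.06 − 146073.18 = -159.12
nΣx² − (Σx)² = 223072.62 − 221746.81 = 1325.81; nΣy² − (Σy)² = 97670.64 − 96224.04 = 1446.6
r = -159.12 / √(1325.81 × 1446.6) = -159.12 / 1384.8887 ≈ -0.115

-0.115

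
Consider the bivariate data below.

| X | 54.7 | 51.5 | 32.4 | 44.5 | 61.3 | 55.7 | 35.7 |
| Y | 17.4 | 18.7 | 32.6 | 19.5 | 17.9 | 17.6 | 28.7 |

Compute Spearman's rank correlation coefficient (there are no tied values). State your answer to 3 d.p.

Rank X: 5, 4, 1, 3, 7, 6, 2
Rank Y: 1, 4, 7, 5, 3, 2, 6
d = rank(X) − rank(Y): 4, 0, -6, -2, 4, 4, -4; Σd² = 104
ρ = 1 − 6Σd² / [n(n²−1)] = 1 − 6×104 / (7×48) = 1 − 624/336 ≈ -0.857

-0.857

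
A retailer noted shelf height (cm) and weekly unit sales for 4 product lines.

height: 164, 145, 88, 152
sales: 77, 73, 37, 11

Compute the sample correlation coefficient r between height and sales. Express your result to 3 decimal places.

n = 4, Σx = 549, Σy = 198, Σx² = 78769, Σy² = 12748, Σxy = 28141
nΣxy − ΣxΣy = 112564 − 108702 = 3862
nΣx² − (Σx)² = 315076 − 301401 = 13675; nΣy² − (Σy)² = 50992 − 39204 = 11788
r = 3862 / √(13675 × 11788) = 3862 / 12696.4916 ≈ 0.304

0.304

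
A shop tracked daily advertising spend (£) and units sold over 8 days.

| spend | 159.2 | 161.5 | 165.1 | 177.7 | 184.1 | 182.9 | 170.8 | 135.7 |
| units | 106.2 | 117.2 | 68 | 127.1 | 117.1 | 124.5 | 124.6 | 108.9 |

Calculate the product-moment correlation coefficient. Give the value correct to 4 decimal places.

n = 8, Σx = 1337, Σy = 893.6, Σx² = 225194.54, Σy² = 102389.72, Σxy = 150035.88
nΣxy − ΣxΣy = 1200287.04 − 1194743.2 = 5543.84
nΣx² − (Σx)² = 1801556.32 − 1787569 = 13987.32; nΣy² − (Σy)² = 819117.76 − 798520.96 = 20596.8
r = 5543.84 / √(13987.32 × 20596.8) = 5543.84 / 16973.3330 ≈ 0.3266

0.3266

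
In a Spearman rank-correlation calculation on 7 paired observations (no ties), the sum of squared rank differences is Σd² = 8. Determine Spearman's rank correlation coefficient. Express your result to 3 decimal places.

0.857

ρ = 1 − 6Σd² / [n(n²−1)] = 1 − 6×8 / (7×48)
  = 1 − 48/336 = 1 − 0.1429 ≈ 0.857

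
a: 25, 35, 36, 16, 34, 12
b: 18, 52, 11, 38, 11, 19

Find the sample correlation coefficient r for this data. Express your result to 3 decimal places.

-0.055

n = 6, Σa = 158, Σb = 149, Σa² = 4702, Σb² = 5075, Σab = 3876
nΣab − ΣaΣb = 23256 − 23542 = -286
nΣa² − (Σa)² = 28212 − 24964 = 3248; nΣb² − (Σb)² = 30450 − 22201 = 8249
r = -286 / √(3248 × 8249) = -286 / 5176.1716 ≈ -0.055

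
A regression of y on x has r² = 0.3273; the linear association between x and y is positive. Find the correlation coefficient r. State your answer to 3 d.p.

|r| = √0.3273 = 0.572
The association is positive, so r = 0.572.

0.572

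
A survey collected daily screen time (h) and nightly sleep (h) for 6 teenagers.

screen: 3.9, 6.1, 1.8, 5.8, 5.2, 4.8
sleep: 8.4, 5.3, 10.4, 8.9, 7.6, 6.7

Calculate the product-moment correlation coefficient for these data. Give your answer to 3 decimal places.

n = 6, Σx = 27.6, Σy = 47.3, Σx² = 139.38, Σy² = 388.67, Σxy = 207.11
nΣxy − ΣxΣy = 1242.66 − 1305.48 = -62.82
nΣx² − (Σx)² = 836.28 − 761.76 = 74.52; nΣy² − (Σy)² = 2332.02 − 2237.29 = 94.73
r = -62.82 / √(74.52 × 94.73) = -62.82 / 84.0195 ≈ -0.748

-0.748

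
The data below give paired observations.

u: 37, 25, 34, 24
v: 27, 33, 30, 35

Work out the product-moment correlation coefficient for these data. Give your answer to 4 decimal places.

-0.9699

n = 4, Σu = 120, Σv = 125, Σu² = 3726, Σv² = 3943, Σuv = 3684
nΣuv − ΣuΣv = 14736 − 15000 = -264
nΣu² − (Σu)² = 14904 − 14400 = 504; nΣv² − (Σv)² = 15772 − 15625 = 147
r = -264 / √(504 × 147) = -264 / 272.1911 ≈ -0.9699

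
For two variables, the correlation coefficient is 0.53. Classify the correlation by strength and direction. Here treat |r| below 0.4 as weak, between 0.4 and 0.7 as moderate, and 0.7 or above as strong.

r = 0.53 > 0 so the relationship is positive.
|r| = 0.53, which falls in the moderate range.

moderate positive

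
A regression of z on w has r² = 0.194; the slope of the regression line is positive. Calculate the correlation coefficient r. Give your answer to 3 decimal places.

0.440

|r| = √0.194 = 0.440
The association is positive, so r = 0.440.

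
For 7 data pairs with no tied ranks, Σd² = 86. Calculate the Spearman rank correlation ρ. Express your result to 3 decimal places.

-0.536

ρ = 1 − 6Σd² / [n(n²−1)] = 1 − 6×86 / (7×48)
  = 1 − 516/336 = 1 − 1.5357 ≈ -0.536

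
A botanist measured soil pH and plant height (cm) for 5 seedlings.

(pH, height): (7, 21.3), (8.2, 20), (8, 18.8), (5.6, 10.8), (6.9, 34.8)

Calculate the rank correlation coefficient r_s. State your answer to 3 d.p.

0.100

Rank pH: 3, 5, 4, 1, 2
Rank height: 4, 3, 2, 1, 5
d = rank(pH) − rank(height): -1, 2, 2, 0, -3; Σd² = 18
ρ = 1 − 6Σd² / [n(n²−1)] = 1 − 6×18 / (5×24) = 1 − 108/120 ≈ 0.100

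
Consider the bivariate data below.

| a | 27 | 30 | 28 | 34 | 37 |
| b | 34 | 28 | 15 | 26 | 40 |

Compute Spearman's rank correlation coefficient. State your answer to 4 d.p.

0.3000

Rank a: 1, 3, 2, 4, 5
Rank b: 4, 3, 1, 2, 5
d = rank(a) − rank(b): -3, 0, 1, 2, 0; Σd² = 14
ρ = 1 − 6Σd² / [n(n²−1)] = 1 − 6×14 / (5×24) = 1 − 84/120 ≈ 0.3000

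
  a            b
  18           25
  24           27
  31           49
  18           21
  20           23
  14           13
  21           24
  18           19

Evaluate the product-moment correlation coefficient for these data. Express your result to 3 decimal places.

0.956

n = 8, Σa = 164, Σb = 201, Σa² = 3546, Σb² = 5831, Σab = 4483
nΣab − ΣaΣb = 35864 − 32964 = 2900
nΣa² − (Σa)² = 28368 − 26896 = 1472; nΣb² − (Σb)² = 46648 − 40401 = 6247
r = 2900 / √(1472 × 6247) = 2900 / 3032.4221 ≈ 0.956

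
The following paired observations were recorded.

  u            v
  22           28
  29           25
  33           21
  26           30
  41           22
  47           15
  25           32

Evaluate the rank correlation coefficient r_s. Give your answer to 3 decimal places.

Rank u: 1, 4, 5, 3, 6, 7, 2
Rank v: 5, 4, 2, 6, 3, 1, 7
d = rank(u) − rank(v): -4, 0, 3, -3, 3, 6, -5; Σd² = 104
ρ = 1 − 6Σd² / [n(n²−1)] = 1 − 6×104 / (7×48) = 1 − 624/336 ≈ -0.857

-0.857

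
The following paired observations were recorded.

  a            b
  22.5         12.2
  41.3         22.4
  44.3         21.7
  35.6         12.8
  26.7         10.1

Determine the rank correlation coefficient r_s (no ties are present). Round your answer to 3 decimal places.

Rank a: 1, 4, 5, 3, 2
Rank b: 2, 5, 4, 3, 1
d = rank(a) − rank(b): -1, -1, 1, 0, 1; Σd² = 4
ρ = 1 − 6Σd² / [n(n²−1)] = 1 − 6×4 / (5×24) = 1 − 24/120 ≈ 0.800

0.800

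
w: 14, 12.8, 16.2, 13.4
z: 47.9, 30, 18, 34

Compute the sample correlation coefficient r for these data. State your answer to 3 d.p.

n = 4, Σw = 56.4, Σz = 129.9, Σw² = 801.84, Σz² = 4674.41, Σwz = 1801.8
nΣwz − ΣwΣz = 7207.2 − 7326.36 = -119.16
nΣw² − (Σw)² = 3207.36 − 3180.96 = 26.4; nΣz² − (Σz)² = 18697.64 − 16874.01 = 1823.63
r = -119.16 / √(26.4 × 1823.63) = -119.16 / 219.4170 ≈ -0.543

-0.543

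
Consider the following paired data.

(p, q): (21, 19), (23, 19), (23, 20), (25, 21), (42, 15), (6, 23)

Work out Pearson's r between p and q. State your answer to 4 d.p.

-0.9230

n = 6, Σp = 140, Σq = 117, Σp² = 3924, Σq² = 2317, Σpq = 2589
nΣpq − ΣpΣq = 15534 − 16380 = -846
nΣp² − (Σp)² = 23544 − 19600 = 3944; nΣq² − (Σq)² = 13902 − 13689 = 213
r = -846 / √(3944 × 213) = -846 / 916.5544 ≈ -0.9230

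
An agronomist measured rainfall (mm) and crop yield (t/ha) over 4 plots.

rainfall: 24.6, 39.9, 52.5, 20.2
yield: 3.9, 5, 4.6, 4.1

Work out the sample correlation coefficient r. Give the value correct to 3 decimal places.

n = 4, Σx = 137.2, Σy = 17.6, Σx² = 5361.46, Σy² = 78.18, Σxy = 619.76
nΣxy − ΣxΣy = 2479.04 − 2414.72 = 64.32
nΣx² − (Σx)² = 21445.84 − 18823.84 = 2622; nΣy² − (Σy)² = 312.72 − 309.76 = 2.96
r = 64.32 / √(2622 × 2.96) = 64.32 / 88.0972 ≈ 0.730

0.730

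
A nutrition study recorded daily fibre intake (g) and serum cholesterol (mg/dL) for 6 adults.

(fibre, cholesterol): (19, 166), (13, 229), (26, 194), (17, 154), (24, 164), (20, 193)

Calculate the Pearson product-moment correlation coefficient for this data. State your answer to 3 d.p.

-0.350

n = 6, Σx = 119, Σy = 1100, Σx² = 2471, Σy² = 205494, Σxy = 21589
nΣxy − ΣxΣy = 129534 − 130900 = -1366
nΣx² − (Σx)² = 14826 − 14161 = 665; nΣy² − (Σy)² = 1232964 − 1210000 = 22964
r = -1366 / √(665 × 22964) = -1366 / 3907.8204 ≈ -0.350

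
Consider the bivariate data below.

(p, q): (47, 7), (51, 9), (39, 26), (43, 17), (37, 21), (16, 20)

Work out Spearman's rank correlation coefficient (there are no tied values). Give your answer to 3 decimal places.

-0.714

Rank p: 5, 6, 3, 4, 2, 1
Rank q: 1, 2, 6, 3, 5, 4
d = rank(p) − rank(q): 4, 4, -3, 1, -3, -3; Σd² = 60
ρ = 1 − 6Σd² / [n(n²−1)] = 1 − 6×60 / (6×35) = 1 − 360/210 ≈ -0.714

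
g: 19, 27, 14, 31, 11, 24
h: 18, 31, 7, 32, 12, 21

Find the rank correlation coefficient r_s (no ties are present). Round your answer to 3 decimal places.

Rank g: 3, 5, 2, 6, 1, 4
Rank h: 3, 5, 1, 6, 2, 4
d = rank(g) − rank(h): 0, 0, 1, 0, -1, 0; Σd² = 2
ρ = 1 − 6Σd² / [n(n²−1)] = 1 − 6×2 / (6×35) = 1 − 12/210 ≈ 0.943

0.943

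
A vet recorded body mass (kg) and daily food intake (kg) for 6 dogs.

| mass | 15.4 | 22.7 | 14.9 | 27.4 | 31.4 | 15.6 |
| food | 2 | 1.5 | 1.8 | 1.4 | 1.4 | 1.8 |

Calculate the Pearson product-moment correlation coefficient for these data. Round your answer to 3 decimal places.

-0.918

n = 6, Σx = 127.4, Σy = 9.9, Σx² = 2954.54, Σy² = 16.65, Σxy = 202.07
nΣxy − ΣxΣy = 1212.42 − 1261.26 = -48.84
nΣx² − (Σx)² = 17727.24 − 16230.76 = 1496.48; nΣy² − (Σy)² = 99.9 − 98.01 = 1.89
r = -48.84 / √(1496.48 × 1.89) = -48.84 / 53.1822 ≈ -0.918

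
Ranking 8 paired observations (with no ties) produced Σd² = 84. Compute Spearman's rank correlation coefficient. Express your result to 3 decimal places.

ρ = 1 − 6Σd² / [n(n²−1)] = 1 − 6×84 / (8×63)
  = 1 − 504/504 = 1 − 1.0000 ≈ 0.000

0.000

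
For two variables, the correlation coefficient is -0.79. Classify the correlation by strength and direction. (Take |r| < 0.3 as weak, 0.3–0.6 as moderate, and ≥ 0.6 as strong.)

strong negative

r = -0.79 < 0 so the relationship is negative.
|r| = 0.79, which falls in the strong range.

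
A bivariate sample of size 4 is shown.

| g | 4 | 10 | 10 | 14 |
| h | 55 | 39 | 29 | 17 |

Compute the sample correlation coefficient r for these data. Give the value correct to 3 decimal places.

n = 4, Σg = 38, Σh = 140, Σg² = 412, Σh² = 5676, Σgh = 1138
nΣgh − ΣgΣh = 4552 − 5320 = -768
nΣg² − (Σg)² = 1648 − 1444 = 204; nΣh² − (Σh)² = 22704 − 19600 = 3104
r = -768 / √(204 × 3104) = -768 / 795.7487 ≈ -0.965

-0.965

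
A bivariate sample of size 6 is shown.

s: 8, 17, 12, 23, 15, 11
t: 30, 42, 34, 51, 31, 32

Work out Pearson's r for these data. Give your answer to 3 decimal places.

n = 6, Σs = 86, Σt = 220, Σs² = 1372, Σt² = 8406, Σst = 3352
nΣst − ΣsΣt = 20112 − 18920 = 1192
nΣs² − (Σs)² = 8232 − 7396 = 836; nΣt² − (Σt)² = 50436 − 48400 = 2036
r = 1192 / √(836 × 2036) = 1192 / 1304.6440 ≈ 0.914

0.914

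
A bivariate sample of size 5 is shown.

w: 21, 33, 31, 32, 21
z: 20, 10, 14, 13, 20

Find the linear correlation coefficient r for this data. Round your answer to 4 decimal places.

n = 5, Σw = 138, Σz = 77, Σw² = 3956, Σz² = 1265, Σwz = 2020
nΣwz − ΣwΣz = 10100 − 10626 = -526
nΣw² − (Σw)² = 19780 − 19044 = 736; nΣz² − (Σz)² = 6325 − 5929 = 396
r = -526 / √(736 × 396) = -526 / 539.8667 ≈ -0.9743

-0.9743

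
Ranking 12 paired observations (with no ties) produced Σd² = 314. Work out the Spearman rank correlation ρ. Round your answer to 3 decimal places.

ρ = 1 − 6Σd² / [n(n²−1)] = 1 − 6×314 / (12×143)
  = 1 − 1884/1716 = 1 − 1.0979 ≈ -0.098

-0.098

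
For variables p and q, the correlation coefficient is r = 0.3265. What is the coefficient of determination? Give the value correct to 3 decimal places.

0.107

r² = (0.3265)² = 0.107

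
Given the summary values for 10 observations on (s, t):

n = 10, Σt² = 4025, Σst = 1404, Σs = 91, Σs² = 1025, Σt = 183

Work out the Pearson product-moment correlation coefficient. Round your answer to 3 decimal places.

r = (nΣst − ΣsΣt) / √[(nΣs² − (Σs)²)(nΣt² − (Σt)²)]
Numerator: 10×1404 − 91×183 = -2613
Denominator: √[(10250 − 8281)(40250 − 33489)] = √[1969 × 6761] = 3648.6174
r = -2613 / 3648.6174 ≈ -0.716

-0.716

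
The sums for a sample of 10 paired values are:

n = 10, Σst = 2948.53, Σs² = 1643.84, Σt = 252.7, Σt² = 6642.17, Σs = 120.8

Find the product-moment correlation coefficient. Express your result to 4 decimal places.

-0.4784

r = (nΣst − ΣsΣt) / √[(nΣs² − (Σs)²)(nΣt² − (Σt)²)]
Numerator: 10×2948.53 − 120.8×252.7 = -1040.86
Denominator: √[(16438.4 − 14592.64)(66421.7 − 63857.29)] = √[1845.76 × 2564.41] = 2175.6115
r = -1040.86 / 2175.6115 ≈ -0.4784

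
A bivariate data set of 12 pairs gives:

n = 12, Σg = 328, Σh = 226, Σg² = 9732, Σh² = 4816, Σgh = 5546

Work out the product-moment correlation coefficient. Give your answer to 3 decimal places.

r = (nΣgh − ΣgΣh) / √[(nΣg² − (Σg)²)(nΣh² − (Σh)²)]
Numerator: 12×5546 − 328×226 = -7576
Denominator: √[(116784 − 107584)(57792 − 51076)] = √[9200 × 6716] = 7860.4834
r = -7576 / 7860.4834 ≈ -0.964

-0.964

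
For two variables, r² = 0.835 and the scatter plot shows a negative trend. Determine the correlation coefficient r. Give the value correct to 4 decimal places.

-0.9138

|r| = √0.835 = 0.9138
The association is negative, so r = −0.9138.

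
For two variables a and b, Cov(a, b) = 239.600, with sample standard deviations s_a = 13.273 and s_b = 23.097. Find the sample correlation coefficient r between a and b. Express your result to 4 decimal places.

r = Cov(a,b) / (s_a · s_b) = 239.600 / (13.273 × 23.097)
  = 239.600 / 306.5665 ≈ 0.7816

0.7816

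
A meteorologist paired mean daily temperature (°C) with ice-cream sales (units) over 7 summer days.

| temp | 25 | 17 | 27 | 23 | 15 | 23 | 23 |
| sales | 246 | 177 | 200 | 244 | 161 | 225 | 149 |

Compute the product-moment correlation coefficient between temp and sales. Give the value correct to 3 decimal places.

0.535

n = 7, Σx = 153, Σy = 1402, Σx² = 3455, Σy² = 290128, Σxy = 31188
nΣxy − ΣxΣy = 218316 − 214506 = 3810
nΣx² − (Σx)² = 24185 − 23409 = 776; nΣy² − (Σy)² = 2030896 − 1965604 = 65292
r = 3810 / √(776 × 65292) = 3810 / 7118.0469 ≈ 0.535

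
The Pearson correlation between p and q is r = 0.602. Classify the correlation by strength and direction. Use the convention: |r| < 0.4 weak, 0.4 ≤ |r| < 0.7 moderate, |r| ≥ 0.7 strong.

r = 0.602 > 0 so the relationship is positive.
|r| = 0.602, which falls in the moderate range.

moderate positive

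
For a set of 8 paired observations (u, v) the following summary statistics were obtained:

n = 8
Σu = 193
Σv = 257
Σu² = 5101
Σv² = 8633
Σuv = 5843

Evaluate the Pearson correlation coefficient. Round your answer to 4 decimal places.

-0.8722

r = (nΣuv − ΣuΣv) / √[(nΣu² − (Σu)²)(nΣv² − (Σv)²)]
Numerator: 8×5843 − 193×257 = -2857
Denominator: √[(40808 − 37249)(69064 − 66049)] = √[3559 × 3015] = 3275.7266
r = -2857 / 3275.7266 ≈ -0.8722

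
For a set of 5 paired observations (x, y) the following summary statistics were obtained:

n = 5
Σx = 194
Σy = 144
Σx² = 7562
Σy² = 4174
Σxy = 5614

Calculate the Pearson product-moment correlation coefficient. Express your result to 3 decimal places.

0.878

r = (nΣxy − ΣxΣy) / √[(nΣx² − (Σx)²)(nΣy² − (Σy)²)]
Numerator: 5×5614 − 194×144 = 134
Denominator: √[(37810 − 37636)(20870 − 20736)] = √[174 × 134] = 152.6958
r = 134 / 152.6958 ≈ 0.878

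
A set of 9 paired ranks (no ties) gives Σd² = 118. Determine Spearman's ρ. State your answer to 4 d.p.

ρ = 1 − 6Σd² / [n(n²−1)] = 1 − 6×118 / (9×80)
  = 1 − 708/720 = 1 − 0.98333 ≈ 0.0167

0.0167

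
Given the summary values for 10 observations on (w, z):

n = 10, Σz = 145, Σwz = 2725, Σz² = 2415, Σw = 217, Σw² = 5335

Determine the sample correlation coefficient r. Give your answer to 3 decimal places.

-0.953

r = (nΣwz − ΣwΣz) / √[(nΣw² − (Σw)²)(nΣz² − (Σz)²)]
Numerator: 10×2725 − 217×145 = -4215
Denominator: √[(53350 − 47089)(24150 − 21025)] = √[6261 × 3125] = 4423.3048
r = -4215 / 4423.3048 ≈ -0.953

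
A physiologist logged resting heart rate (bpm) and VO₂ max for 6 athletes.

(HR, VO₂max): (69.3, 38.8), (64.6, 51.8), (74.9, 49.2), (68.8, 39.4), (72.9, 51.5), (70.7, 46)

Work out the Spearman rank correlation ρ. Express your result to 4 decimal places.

Rank HR: 3, 1, 6, 2, 5, 4
Rank VO₂max: 1, 6, 4, 2, 5, 3
d = rank(HR) − rank(VO₂max): 2, -5, 2, 0, 0, 1; Σd² = 34
ρ = 1 − 6Σd² / [n(n²−1)] = 1 − 6×34 / (6×35) = 1 − 204/210 ≈ 0.0286

0.0286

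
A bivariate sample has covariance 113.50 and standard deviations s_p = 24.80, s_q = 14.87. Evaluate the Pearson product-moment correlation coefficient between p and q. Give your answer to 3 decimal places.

0.308

r = Cov(p,q) / (s_p · s_q) = 113.50 / (24.80 × 14.87)
  = 113.50 / 368.7760 ≈ 0.308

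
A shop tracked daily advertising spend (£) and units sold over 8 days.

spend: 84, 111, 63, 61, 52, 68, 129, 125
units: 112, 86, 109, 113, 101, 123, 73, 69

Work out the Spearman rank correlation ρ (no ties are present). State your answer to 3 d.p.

-0.619

Rank spend: 5, 6, 3, 2, 1, 4, 8, 7
Rank units: 6, 3, 5, 7, 4, 8, 2, 1
d = rank(spend) − rank(units): -1, 3, -2, -5, -3, -4, 6, 6; Σd² = 136
ρ = 1 − 6Σd² / [n(n²−1)] = 1 − 6×136 / (8×63) = 1 − 816/504 ≈ -0.619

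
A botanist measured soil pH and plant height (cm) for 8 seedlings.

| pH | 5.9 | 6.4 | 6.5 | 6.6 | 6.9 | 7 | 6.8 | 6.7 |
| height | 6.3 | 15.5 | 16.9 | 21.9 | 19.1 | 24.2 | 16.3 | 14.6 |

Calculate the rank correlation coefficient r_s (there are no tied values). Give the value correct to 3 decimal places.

Rank pH: 1, 2, 3, 4, 7, 8, 6, 5
Rank height: 1, 3, 5, 7, 6, 8, 4, 2
d = rank(pH) − rank(height): 0, -1, -2, -3, 1, 0, 2, 3; Σd² = 28
ρ = 1 − 6Σd² / [n(n²−1)] = 1 − 6×28 / (8×63) = 1 − 168/504 ≈ 0.667

0.667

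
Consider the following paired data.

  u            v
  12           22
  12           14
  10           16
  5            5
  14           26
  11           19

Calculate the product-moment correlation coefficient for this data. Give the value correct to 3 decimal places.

0.912

n = 6, Σu = 64, Σv = 102, Σu² = 730, Σv² = 1998, Σuv = 1190
nΣuv − ΣuΣv = 7140 − 6528 = 612
nΣu² − (Σu)² = 4380 − 4096 = 284; nΣv² − (Σv)² = 11988 − 10404 = 1584
r = 612 / √(284 × 1584) = 612 / 670.7131 ≈ 0.912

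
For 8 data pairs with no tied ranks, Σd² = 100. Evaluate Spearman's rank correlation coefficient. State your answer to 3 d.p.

-0.190

ρ = 1 − 6Σd² / [n(n²−1)] = 1 − 6×100 / (8×63)
  = 1 − 600/504 = 1 − 1.1905 ≈ -0.190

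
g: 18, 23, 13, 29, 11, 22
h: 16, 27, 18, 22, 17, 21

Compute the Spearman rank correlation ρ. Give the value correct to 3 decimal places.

Rank g: 3, 5, 2, 6, 1, 4
Rank h: 1, 6, 3, 5, 2, 4
d = rank(g) − rank(h): 2, -1, -1, 1, -1, 0; Σd² = 8
ρ = 1 − 6Σd² / [n(n²−1)] = 1 − 6×8 / (6×35) = 1 − 48/210 ≈ 0.771

0.771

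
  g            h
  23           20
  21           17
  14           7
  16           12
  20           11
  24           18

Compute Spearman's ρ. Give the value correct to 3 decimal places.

Rank g: 5, 4, 1, 2, 3, 6
Rank h: 6, 4, 1, 3, 2, 5
d = rank(g) − rank(h): -1, 0, 0, -1, 1, 1; Σd² = 4
ρ = 1 − 6Σd² / [n(n²−1)] = 1 − 6×4 / (6×35) = 1 − 24/210 ≈ 0.886

0.886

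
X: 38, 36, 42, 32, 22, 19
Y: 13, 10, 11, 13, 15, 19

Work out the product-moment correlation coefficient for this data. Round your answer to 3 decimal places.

-0.874

n = 6, ΣX = 189, ΣY = 81, ΣX² = 6373, ΣY² = 1145, ΣXY = 2423
nΣXY − ΣXΣY = 14538 − 15309 = -771
nΣX² − (ΣX)² = 38238 − 35721 = 2517; nΣY² − (ΣY)² = 6870 − 6561 = 309
r = -771 / √(2517 × 309) = -771 / 881.9031 ≈ -0.874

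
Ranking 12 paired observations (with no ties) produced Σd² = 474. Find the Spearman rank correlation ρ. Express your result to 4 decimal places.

ρ = 1 − 6Σd² / [n(n²−1)] = 1 − 6×474 / (12×143)
  = 1 − 2844/1716 = 1 − 1.65734 ≈ -0.6573

-0.6573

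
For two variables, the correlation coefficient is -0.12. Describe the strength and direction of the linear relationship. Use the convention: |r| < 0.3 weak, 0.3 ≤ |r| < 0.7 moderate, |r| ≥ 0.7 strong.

weak negative

r = -0.12 < 0 so the relationship is negative.
|r| = 0.12, which falls in the weak range.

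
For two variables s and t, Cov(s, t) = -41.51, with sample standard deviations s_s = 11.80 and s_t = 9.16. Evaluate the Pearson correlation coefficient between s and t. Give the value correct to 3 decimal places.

r = Cov(s,t) / (s_s · s_t) = -41.51 / (11.80 × 9.16)
  = -41.51 / 108.0880 ≈ -0.384

-0.384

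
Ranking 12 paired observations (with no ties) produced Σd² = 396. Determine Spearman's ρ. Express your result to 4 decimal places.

-0.3846

ρ = 1 − 6Σd² / [n(n²−1)] = 1 − 6×396 / (12×143)
  = 1 − 2376/1716 = 1 − 1.38462 ≈ -0.3846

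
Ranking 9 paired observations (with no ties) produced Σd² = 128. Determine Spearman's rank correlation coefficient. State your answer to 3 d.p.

-0.067

ρ = 1 − 6Σd² / [n(n²−1)] = 1 − 6×128 / (9×80)
  = 1 − 768/720 = 1 − 1.0667 ≈ -0.067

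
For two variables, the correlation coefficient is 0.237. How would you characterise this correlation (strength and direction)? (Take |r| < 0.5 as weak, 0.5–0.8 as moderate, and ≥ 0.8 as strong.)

r = 0.237 > 0 so the relationship is positive.
|r| = 0.237, which falls in the weak range.

weak positive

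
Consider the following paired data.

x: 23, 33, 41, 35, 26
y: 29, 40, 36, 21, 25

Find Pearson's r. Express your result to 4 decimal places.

0.3406

n = 5, Σx = 158, Σy = 151, Σx² = 5200, Σy² = 4803, Σxy = 4848
nΣxy − ΣxΣy = 24240 − 23858 = 382
nΣx² − (Σx)² = 26000 − 24964 = 1036; nΣy² − (Σy)² = 24015 − 22801 = 1214
r = 382 / √(1036 × 1214) = 382 / 1121.4740 ≈ 0.3406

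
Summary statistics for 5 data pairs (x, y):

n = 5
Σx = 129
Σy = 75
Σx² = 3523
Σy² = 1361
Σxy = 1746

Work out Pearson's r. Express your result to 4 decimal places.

-0.8815

r = (nΣxy − ΣxΣy) / √[(nΣx² − (Σx)²)(nΣy² − (Σy)²)]
Numerator: 5×1746 − 129×75 = -945
Denominator: √[(17615 − 16641)(6805 − 5625)] = √[974 × 1180] = 1072.0634
r = -945 / 1072.0634 ≈ -0.8815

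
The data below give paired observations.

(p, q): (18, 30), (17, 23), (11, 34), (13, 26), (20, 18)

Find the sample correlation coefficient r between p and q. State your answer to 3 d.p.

n = 5, Σp = 79, Σq = 131, Σp² = 1303, Σq² = 3585, Σpq = 2003
nΣpq − ΣpΣq = 10015 − 10349 = -334
nΣp² − (Σp)² = 6515 − 6241 = 274; nΣq² − (Σq)² = 17925 − 17161 = 764
r = -334 / √(274 × 764) = -334 / 457.5325 ≈ -0.730

-0.730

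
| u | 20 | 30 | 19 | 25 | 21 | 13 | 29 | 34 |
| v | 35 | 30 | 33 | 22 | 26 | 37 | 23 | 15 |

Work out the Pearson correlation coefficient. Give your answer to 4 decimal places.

n = 8, Σu = 191, Σv = 221, Σu² = 4893, Σv² = 6497, Σuv = 4981
nΣuv − ΣuΣv = 39848 − 42211 = -2363
nΣu² − (Σu)² = 39144 − 36481 = 2663; nΣv² − (Σv)² = 51976 − 48841 = 3135
r = -2363 / √(2663 × 3135) = -2363 / 2889.3780 ≈ -0.8178

-0.8178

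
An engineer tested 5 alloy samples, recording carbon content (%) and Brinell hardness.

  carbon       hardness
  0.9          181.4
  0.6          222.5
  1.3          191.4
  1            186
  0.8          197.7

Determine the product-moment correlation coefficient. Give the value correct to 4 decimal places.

n = 5, Σx = 4.6, Σy = 979, Σx² = 4.5, Σy² = 192727.46, Σxy = 889.74
nΣxy − ΣxΣy = 4448.7 − 4503.4 = -54.7
nΣx² − (Σx)² = 22.5 − 21.16 = 1.34; nΣy² − (Σy)² = 963637.3 − 958441 = 5196.3
r = -54.7 / √(1.34 × 5196.3) = -54.7 / 83.4448 ≈ -0.6555

-0.6555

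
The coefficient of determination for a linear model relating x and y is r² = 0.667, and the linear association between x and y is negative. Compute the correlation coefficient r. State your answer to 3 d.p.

|r| = √0.667 = 0.817
The association is negative, so r = −0.817.

-0.817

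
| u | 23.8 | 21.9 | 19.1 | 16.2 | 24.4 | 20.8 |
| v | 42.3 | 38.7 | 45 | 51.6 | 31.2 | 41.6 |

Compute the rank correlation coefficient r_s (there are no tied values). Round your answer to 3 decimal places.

Rank u: 5, 4, 2, 1, 6, 3
Rank v: 4, 2, 5, 6, 1, 3
d = rank(u) − rank(v): 1, 2, -3, -5, 5, 0; Σd² = 64
ρ = 1 − 6Σd² / [n(n²−1)] = 1 − 6×64 / (6×35) = 1 − 384/210 ≈ -0.829

-0.829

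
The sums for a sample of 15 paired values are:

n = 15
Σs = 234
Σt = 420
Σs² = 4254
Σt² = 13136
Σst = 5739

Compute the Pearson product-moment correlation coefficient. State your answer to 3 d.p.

r = (nΣst − ΣsΣt) / √[(nΣs² − (Σs)²)(nΣt² − (Σt)²)]
Numerator: 15×5739 − 234×420 = -12195
Denominator: √[(63810 − 54756)(197040 − 176400)] = √[9054 × 20640] = 13670.2070
r = -12195 / 13670.2070 ≈ -0.892

-0.892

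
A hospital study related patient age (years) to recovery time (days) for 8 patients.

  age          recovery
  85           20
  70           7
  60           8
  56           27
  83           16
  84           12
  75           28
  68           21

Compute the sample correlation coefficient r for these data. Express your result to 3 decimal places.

n = 8, Σx = 581, Σy = 139, Σx² = 43055, Σy² = 2867, Σxy = 10046
nΣxy − ΣxΣy = 80368 − 80759 = -391
nΣx² − (Σx)² = 344440 − 337561 = 6879; nΣy² − (Σy)² = 22936 − 19321 = 3615
r = -391 / √(6879 × 3615) = -391 / 4986.7409 ≈ -0.078

-0.078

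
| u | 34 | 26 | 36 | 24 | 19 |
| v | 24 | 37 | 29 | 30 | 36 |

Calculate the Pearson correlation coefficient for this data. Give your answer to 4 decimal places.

n = 5, Σu = 139, Σv = 156, Σu² = 4065, Σv² = 4982, Σuv = 4226
nΣuv − ΣuΣv = 21130 − 21684 = -554
nΣu² − (Σu)² = 20325 − 19321 = 1004; nΣv² − (Σv)² = 24910 − 24336 = 574
r = -554 / √(1004 × 574) = -554 / 759.1416 ≈ -0.7298

-0.7298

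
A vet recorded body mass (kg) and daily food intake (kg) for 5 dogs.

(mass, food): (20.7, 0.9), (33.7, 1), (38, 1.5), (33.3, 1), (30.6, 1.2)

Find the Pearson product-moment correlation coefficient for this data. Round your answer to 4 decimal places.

0.6949

n = 5, Σx = 156.3, Σy = 5.6, Σx² = 5053.43, Σy² = 6.5, Σxy = 179.35
nΣxy − ΣxΣy = 896.75 − 875.28 = 21.47
nΣx² − (Σx)² = 25267.15 − 24429.69 = 837.46; nΣy² − (Σy)² = 32.5 − 31.36 = 1.14
r = 21.47 / √(837.46 × 1.14) = 21.47 / 30.8983 ≈ 0.6949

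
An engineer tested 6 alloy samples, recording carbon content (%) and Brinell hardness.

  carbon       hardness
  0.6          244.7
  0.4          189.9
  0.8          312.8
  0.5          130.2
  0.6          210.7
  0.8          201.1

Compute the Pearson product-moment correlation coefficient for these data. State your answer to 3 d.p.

0.622

n = 6, Σx = 3.7, Σy = 1289.4, Σx² = 2.41, Σy² = 295571.68, Σxy = 825.42
nΣxy − ΣxΣy = 4952.52 − 4770.78 = 181.74
nΣx² − (Σx)² = 14.46 − 13.69 = 0.77; nΣy² − (Σy)² = 1773430.08 − 1662552.36 = 110877.72
r = 181.74 / √(0.77 × 110877.72) = 181.74 / 292.1915 ≈ 0.622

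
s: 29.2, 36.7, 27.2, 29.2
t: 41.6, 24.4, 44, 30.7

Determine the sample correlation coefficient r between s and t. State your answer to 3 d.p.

n = 4, Σs = 122.3, Σt = 140.7, Σs² = 3792.01, Σt² = 5204.41, Σst = 4203.44
nΣst − ΣsΣt = 16813.76 − 17207.61 = -393.85
nΣs² − (Σs)² = 15168.04 − 14957.29 = 210.75; nΣt² − (Σt)² = 20817.64 − 19796.49 = 1021.15
r = -393.85 / √(210.75 × 1021.15) = -393.85 / 463.9045 ≈ -0.849

-0.849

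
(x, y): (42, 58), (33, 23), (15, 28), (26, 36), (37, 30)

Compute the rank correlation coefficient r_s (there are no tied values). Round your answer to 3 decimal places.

0.500

Rank x: 5, 3, 1, 2, 4
Rank y: 5, 1, 2, 4, 3
d = rank(x) − rank(y): 0, 2, -1, -2, 1; Σd² = 10
ρ = 1 − 6Σd² / [n(n²−1)] = 1 − 6×10 / (5×24) = 1 − 60/120 ≈ 0.500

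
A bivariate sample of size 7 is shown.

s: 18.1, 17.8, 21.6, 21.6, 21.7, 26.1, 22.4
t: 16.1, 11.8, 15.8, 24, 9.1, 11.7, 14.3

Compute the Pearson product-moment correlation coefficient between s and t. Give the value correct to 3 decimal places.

-0.103

n = 7, Σs = 149.3, Σt = 102.8, Σs² = 3231.43, Σt² = 1648.28, Σst = 2184.29
nΣst − ΣsΣt = 15290.03 − 15348.04 = -58.01
nΣs² − (Σs)² = 22620.01 − 22290.49 = 329.52; nΣt² − (Σt)² = 11537.96 − 10567.84 = 970.12
r = -58.01 / √(329.52 × 970.12) = -58.01 / 565.3972 ≈ -0.103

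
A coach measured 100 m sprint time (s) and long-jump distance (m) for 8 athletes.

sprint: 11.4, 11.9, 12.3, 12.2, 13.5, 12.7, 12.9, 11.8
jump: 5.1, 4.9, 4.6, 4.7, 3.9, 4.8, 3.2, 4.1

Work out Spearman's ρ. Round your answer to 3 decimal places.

-0.667

Rank sprint: 1, 3, 5, 4, 8, 6, 7, 2
Rank jump: 8, 7, 4, 5, 2, 6, 1, 3
d = rank(sprint) − rank(jump): -7, -4, 1, -1, 6, 0, 6, -1; Σd² = 140
ρ = 1 − 6Σd² / [n(n²−1)] = 1 − 6×140 / (8×63) = 1 − 840/504 ≈ -0.667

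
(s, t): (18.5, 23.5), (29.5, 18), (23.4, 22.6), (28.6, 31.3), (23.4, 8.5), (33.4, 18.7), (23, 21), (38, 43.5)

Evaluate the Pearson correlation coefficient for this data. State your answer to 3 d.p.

n = 8, Σs = 217.8, Σt = 187.1, Σs² = 6214.14, Σt² = 5121.89, Σst = 5349.25
nΣst − ΣsΣt = 42794 − 40750.38 = 2043.62
nΣs² − (Σs)² = 49713.12 − 47436.84 = 2276.28; nΣt² − (Σt)² = 40975.12 − 35006.41 = 5968.71
r = 2043.62 / √(2276.28 × 5968.71) = 2043.62 / 3685.9809 ≈ 0.554

0.554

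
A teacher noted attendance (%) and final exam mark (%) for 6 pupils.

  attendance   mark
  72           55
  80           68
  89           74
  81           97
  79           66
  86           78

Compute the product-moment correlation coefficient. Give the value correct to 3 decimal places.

0.512

n = 6, Σx = 487, Σy = 438, Σx² = 39703, Σy² = 32974, Σxy = 35765
nΣxy − ΣxΣy = 214590 − 213306 = 1284
nΣx² − (Σx)² = 238218 − 237169 = 1049; nΣy² − (Σy)² = 197844 − 191844 = 6000
r = 1284 / √(1049 × 6000) = 1284 / 2508.7846 ≈ 0.512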